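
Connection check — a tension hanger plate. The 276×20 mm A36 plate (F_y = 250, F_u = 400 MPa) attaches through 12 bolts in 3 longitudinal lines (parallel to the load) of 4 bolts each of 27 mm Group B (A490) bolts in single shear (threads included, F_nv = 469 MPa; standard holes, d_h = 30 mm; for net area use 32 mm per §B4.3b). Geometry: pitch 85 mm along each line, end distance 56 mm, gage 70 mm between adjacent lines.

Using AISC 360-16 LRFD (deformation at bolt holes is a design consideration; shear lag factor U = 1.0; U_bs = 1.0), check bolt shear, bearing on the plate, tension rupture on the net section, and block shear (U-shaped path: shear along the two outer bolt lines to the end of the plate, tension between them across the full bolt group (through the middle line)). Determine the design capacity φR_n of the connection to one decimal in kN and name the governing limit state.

1080.0 kN (net-section rupture governs)

Bolt shear: A_b = π(27)²/4 = 572.56 mm². φR_n = 0.75 × 469 × 572.56 × 12 × 1 = 2416.8 kN.
Bearing (20 mm plate, F_u = 400 MPa): end bolts L_c = 56 − 30/2 = 41, R_n = min(1.2×41×20×400, 2.4×27×20×400) = 393.6 kN/bolt; interior L_c = 85 − 30 = 55, R_n = 518.4 kN/bolt. φR_n = 0.75 × (3×393.6 + 9×518.4) = 4384.8 kN.
Tension rupture (net): A_n = (276 − 3×32)×20 = 3600 mm² (U = 1.0, A_e = A_n). φR_n = 0.75 × 400 × 3600 = 1080.0 kN.
Block shear: shear path 2×[56+3×85] = 2×311 mm, A_gv = 12440, A_nv = 2×(311 − 3.5×32)×20 = 7960 mm²; tension across gage: (140 − 2×32)×20 = 1520 mm². R_n = min(0.6×400×7960, 0.6×250×12440) + 1.0×400×1520 = min(1910.4, 1866) + 608 = 2474 kN. φR_n = 0.75 × 2474 = 1855.5 kN.
Governing: min(2416.8, 4384.8, 1080.0, 1855.5) = 1080.0 kN → net-section rupture.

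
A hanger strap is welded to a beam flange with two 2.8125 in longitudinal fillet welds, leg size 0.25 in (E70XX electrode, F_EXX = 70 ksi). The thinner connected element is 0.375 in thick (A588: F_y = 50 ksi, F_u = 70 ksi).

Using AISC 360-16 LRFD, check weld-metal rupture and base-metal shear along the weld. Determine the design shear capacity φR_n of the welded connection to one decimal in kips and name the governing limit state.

31.3 kips (weld metal governs)

Weld metal: throat = 0.707×0.25 = 0.17675 in, L = 2×2.8125 = 5.625 in. φR_n = 0.75 × 0.6 × 70 × 0.17675 × 5.625 = 31.3 kips.
Base metal shear (0.375 in plate): yield φR_n = 1.0×0.6×50×0.375×5.625 = 63.3 kips; rupture φR_n = 0.75×0.6×70×0.375×5.625 = 66.4 kips; take 63.3 kips (yield).
Governing: min(31.3, 63.3) = 31.3 kips → weld metal.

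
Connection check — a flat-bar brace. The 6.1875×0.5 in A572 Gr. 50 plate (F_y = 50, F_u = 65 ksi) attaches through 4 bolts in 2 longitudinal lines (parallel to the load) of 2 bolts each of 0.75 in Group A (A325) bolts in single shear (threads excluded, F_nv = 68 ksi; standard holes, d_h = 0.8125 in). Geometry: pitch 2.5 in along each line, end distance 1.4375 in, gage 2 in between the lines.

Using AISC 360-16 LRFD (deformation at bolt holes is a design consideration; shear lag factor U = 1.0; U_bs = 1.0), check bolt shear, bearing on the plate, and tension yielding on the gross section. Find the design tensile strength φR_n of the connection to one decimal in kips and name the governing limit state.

Bolt shear: A_b = π(0.75)²/4 = 0.44179 in². φR_n = 0.75 × 68 × 0.44179 × 4 × 1 = 90.1 kips.
Bearing (0.5 in plate, F_u = 65 ksi): end bolts L_c = 1.4375 − 0.8125/2 = 1.03125, R_n = min(1.2×1.03125×0.5×65, 2.4×0.75×0.5×65) = 40.219 kips/bolt; interior L_c = 2.5 − 0.8125 = 1.6875, R_n = 58.5 kips/bolt. φR_n = 0.75 × (2×40.219 + 2×58.5) = 148.1 kips.
Tension yield (gross): A_g = 6.1875×0.5 = 3.0938 in². φR_n = 0.90 × 50 × 3.0938 = 139.2 kips.
Governing: min(90.1, 148.1, 139.2) = 90.1 kips → bolt shear.

90.1 kips (bolt shear governs)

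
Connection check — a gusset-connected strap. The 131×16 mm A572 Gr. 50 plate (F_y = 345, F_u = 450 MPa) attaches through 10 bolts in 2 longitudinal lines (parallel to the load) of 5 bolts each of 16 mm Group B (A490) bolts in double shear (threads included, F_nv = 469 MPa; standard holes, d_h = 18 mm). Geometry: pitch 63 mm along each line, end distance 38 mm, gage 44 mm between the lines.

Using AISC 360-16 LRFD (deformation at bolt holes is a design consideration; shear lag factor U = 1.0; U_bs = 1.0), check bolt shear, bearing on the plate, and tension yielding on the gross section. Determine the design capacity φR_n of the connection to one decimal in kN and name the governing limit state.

650.8 kN (gross-section yield governs)

Bolt shear: A_b = π(16)²/4 = 201.06 mm². φR_n = 0.75 × 469 × 201.06 × 10 × 2 = 1414.5 kN.
Bearing (16 mm plate, F_u = 450 MPa): end bolts L_c = 38 − 18/2 = 29, R_n = min(1.2×29×16×450, 2.4×16×16×450) = 250.56 kN/bolt; interior L_c = 63 − 18 = 45, R_n = 276.48 kN/bolt. φR_n = 0.75 × (2×250.56 + 8×276.48) = 2034.7 kN.
Tension yield (gross): A_g = 131×16 = 2096 mm². φR_n = 0.90 × 345 × 2096 = 650.8 kN.
Governing: min(1414.5, 2034.7, 650.8) = 650.8 kN → gross-section yield.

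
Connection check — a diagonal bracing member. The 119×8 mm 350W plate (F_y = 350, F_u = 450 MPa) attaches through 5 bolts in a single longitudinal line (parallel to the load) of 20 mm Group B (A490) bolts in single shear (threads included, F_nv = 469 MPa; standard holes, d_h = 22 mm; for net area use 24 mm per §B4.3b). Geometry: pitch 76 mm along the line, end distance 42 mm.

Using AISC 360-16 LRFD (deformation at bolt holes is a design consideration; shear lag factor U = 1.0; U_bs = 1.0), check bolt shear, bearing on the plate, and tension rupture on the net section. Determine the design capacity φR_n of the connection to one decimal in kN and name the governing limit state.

Bolt shear: A_b = π(20)²/4 = 314.16 mm². φR_n = 0.75 × 469 × 314.16 × 5 × 1 = 552.5 kN.
Bearing (8 mm plate, F_u = 450 MPa): end bolts L_c = 42 − 22/2 = 31, R_n = min(1.2×31×8×450, 2.4×20×8×450) = 133.92 kN/bolt; interior L_c = 76 − 22 = 54, R_n = 172.8 kN/bolt. φR_n = 0.75 × (1×133.92 + 4×172.8) = 618.8 kN.
Tension rupture (net): A_n = (119 − 1×24)×8 = 760 mm² (U = 1.0, A_e = A_n). φR_n = 0.75 × 450 × 760 = 256.5 kN.
Governing: min(552.5, 618.8, 256.5) = 256.5 kN → net-section rupture.

256.5 kN (net-section rupture governs)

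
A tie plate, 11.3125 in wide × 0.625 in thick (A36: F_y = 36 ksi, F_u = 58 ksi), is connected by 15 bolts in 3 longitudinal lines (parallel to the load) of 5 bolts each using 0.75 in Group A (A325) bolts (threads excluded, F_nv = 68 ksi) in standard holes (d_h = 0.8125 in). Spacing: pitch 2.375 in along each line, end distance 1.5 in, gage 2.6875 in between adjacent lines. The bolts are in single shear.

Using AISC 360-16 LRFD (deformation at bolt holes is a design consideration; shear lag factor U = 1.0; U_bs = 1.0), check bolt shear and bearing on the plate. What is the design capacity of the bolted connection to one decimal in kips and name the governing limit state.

Bolt shear: A_b = π(0.75)²/4 = 0.44179 in². φR_n = 0.75 × 68 × 0.44179 × 15 × 1 = 338.0 kips.
Bearing (0.625 in plate, F_u = 58 ksi): end bolts L_c = 1.5 − 0.8125/2 = 1.09375, R_n = min(1.2×1.09375×0.625×58, 2.4×0.75×0.625×58) = 47.578 kips/bolt; interior L_c = 2.375 − 0.8125 = 1.5625, R_n = 65.25 kips/bolt. φR_n = 0.75 × (3×47.578 + 12×65.25) = 694.3 kips.
Governing: min(338.0, 694.3) = 338.0 kips → bolt shear.

338.0 kips (bolt shear governs)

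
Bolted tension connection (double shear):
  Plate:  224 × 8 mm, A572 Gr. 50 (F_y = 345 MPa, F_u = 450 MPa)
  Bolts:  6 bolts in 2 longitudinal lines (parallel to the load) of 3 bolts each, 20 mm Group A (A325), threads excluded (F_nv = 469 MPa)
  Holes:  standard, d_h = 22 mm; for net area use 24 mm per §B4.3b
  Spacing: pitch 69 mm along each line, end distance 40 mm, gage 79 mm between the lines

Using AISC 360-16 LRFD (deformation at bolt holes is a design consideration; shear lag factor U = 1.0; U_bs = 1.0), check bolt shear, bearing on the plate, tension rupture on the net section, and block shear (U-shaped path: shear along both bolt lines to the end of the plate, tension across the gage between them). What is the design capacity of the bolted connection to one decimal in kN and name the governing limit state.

475.2 kN (net-section rupture governs)

Bolt shear: A_b = π(20)²/4 = 314.16 mm². φR_n = 0.75 × 469 × 314.16 × 6 × 2 = 1326.1 kN.
Bearing (8 mm plate, F_u = 450 MPa): end bolts L_c = 40 − 22/2 = 29, R_n = min(1.2×29×8×450, 2.4×20×8×450) = 125.28 kN/bolt; interior L_c = 69 − 22 = 47, R_n = 172.8 kN/bolt. φR_n = 0.75 × (2×125.28 + 4×172.8) = 706.3 kN.
Tension rupture (net): A_n = (224 − 2×24)×8 = 1408 mm² (U = 1.0, A_e = A_n). φR_n = 0.75 × 450 × 1408 = 475.2 kN.
Block shear: shear path 2×[40+2×69] = 2×178 mm, A_gv = 2848, A_nv = 2×(178 − 2.5×24)×8 = 1888 mm²; tension across gage: (79 − 1×24)×8 = 440 mm². R_n = min(0.6×450×1888, 0.6×345×2848) + 1.0×450×440 = min(509.76, 589.54) + 198 = 707.76 kN. φR_n = 0.75 × 707.76 = 530.8 kN.
Governing: min(1326.1, 706.3, 475.2, 530.8) = 475.2 kN → net-section rupture.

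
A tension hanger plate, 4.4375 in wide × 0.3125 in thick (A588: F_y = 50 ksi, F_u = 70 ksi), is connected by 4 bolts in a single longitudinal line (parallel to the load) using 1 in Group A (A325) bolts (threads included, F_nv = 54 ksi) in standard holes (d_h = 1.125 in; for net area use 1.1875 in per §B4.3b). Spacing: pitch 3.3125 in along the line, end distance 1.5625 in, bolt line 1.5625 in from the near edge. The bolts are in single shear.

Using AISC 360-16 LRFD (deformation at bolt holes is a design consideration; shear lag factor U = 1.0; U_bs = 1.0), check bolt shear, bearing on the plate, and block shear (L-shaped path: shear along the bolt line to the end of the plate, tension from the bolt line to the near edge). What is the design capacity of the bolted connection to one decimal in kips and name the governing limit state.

Bolt shear: A_b = π(1)²/4 = 0.7854 in². φR_n = 0.75 × 54 × 0.7854 × 4 × 1 = 127.2 kips.
Bearing (0.3125 in plate, F_u = 70 ksi): end bolts L_c = 1.5625 − 1.125/2 = 1, R_n = min(1.2×1×0.3125×70, 2.4×1×0.3125×70) = 26.25 kips/bolt; interior L_c = 3.3125 − 1.125 = 2.1875, R_n = 52.5 kips/bolt. φR_n = 0.75 × (1×26.25 + 3×52.5) = 137.8 kips.
Block shear: shear path 1×[1.5625+3×3.3125] = 1×11.5 in, A_gv = 3.5938, A_nv = 1×(11.5 − 3.5×1.1875)×0.3125 = 2.2949 in²; tension to near edge: (1.5625 − 0.5×1.1875)×0.3125 = 0.30273 in². R_n = min(0.6×70×2.2949, 0.6×50×3.5938) + 1.0×70×0.30273 = min(96.386, 107.81) + 21.191 = 117.58 kips. φR_n = 0.75 × 117.58 = 88.2 kips.
Governing: min(127.2, 137.8, 88.2) = 88.2 kips → block shear.

88.2 kips (block shear governs)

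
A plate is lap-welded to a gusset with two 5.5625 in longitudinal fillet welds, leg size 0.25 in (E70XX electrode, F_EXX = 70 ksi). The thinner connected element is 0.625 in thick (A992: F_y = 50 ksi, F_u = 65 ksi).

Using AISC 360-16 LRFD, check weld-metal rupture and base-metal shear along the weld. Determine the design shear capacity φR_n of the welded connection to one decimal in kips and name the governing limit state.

Weld metal: throat = 0.707×0.25 = 0.17675 in, L = 2×5.5625 = 11.125 in. φR_n = 0.75 × 0.6 × 70 × 0.17675 × 11.125 = 61.9 kips.
Base metal shear (0.625 in plate): yield φR_n = 1.0×0.6×50×0.625×11.125 = 208.6 kips; rupture φR_n = 0.75×0.6×65×0.625×11.125 = 203.4 kips; take 203.4 kips (rupture).
Governing: min(61.9, 203.4) = 61.9 kips → weld metal.

61.9 kips (weld metal governs)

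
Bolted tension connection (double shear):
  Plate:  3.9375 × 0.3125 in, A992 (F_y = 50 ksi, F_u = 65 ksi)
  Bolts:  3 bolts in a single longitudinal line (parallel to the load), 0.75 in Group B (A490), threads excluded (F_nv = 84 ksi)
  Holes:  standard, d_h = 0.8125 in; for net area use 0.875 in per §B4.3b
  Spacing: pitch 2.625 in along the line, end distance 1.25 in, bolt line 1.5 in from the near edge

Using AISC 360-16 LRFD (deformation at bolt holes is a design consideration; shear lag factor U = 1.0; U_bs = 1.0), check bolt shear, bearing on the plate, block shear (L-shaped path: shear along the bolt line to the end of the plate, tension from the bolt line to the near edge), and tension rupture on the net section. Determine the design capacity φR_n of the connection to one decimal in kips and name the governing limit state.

Bolt shear: A_b = π(0.75)²/4 = 0.44179 in². φR_n = 0.75 × 84 × 0.44179 × 3 × 2 = 167.0 kips.
Bearing (0.3125 in plate, F_u = 65 ksi): end bolts L_c = 1.25 − 0.8125/2 = 0.84375, R_n = min(1.2×0.84375×0.3125×65, 2.4×0.75×0.3125×65) = 20.566 kips/bolt; interior L_c = 2.625 − 0.8125 = 1.8125, R_n = 36.563 kips/bolt. φR_n = 0.75 × (1×20.566 + 2×36.563) = 70.3 kips.
Block shear: shear path 1×[1.25+2×2.625] = 1×6.5 in, A_gv = 2.0313, A_nv = 1×(6.5 − 2.5×0.875)×0.3125 = 1.3477 in²; tension to near edge: (1.5 − 0.5×0.875)×0.3125 = 0.33203 in². R_n = min(0.6×65×1.3477, 0.6×50×2.0313) + 1.0×65×0.33203 = min(52.56, 60.939) + 21.582 = 74.142 kips. φR_n = 0.75 × 74.142 = 55.6 kips.
Tension rupture (net): A_n = (3.9375 − 1×0.875)×0.3125 = 0.95703 in² (U = 1.0, A_e = A_n). φR_n = 0.75 × 65 × 0.95703 = 46.7 kips.
Governing: min(167.0, 70.3, 55.6, 46.7) = 46.7 kips → net-section rupture.

46.7 kips (net-section rupture governs)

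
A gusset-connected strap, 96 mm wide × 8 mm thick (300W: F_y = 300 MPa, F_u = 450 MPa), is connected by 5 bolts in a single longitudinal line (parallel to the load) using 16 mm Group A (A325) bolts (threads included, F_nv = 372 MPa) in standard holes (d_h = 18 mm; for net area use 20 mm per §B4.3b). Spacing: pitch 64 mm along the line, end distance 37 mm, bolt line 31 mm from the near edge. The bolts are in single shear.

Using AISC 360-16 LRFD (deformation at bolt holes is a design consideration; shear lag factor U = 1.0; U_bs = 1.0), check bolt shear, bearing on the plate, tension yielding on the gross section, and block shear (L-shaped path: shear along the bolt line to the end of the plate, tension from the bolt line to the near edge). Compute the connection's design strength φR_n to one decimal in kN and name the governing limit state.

Bolt shear: A_b = π(16)²/4 = 201.06 mm². φR_n = 0.75 × 372 × 201.06 × 5 × 1 = 280.5 kN.
Bearing (8 mm plate, F_u = 450 MPa): end bolts L_c = 37 − 18/2 = 28, R_n = min(1.2×28×8×450, 2.4×16×8×450) = 120.96 kN/bolt; interior L_c = 64 − 18 = 46, R_n = 138.24 kN/bolt. φR_n = 0.75 × (1×120.96 + 4×138.24) = 505.4 kN.
Tension yield (gross): A_g = 96×8 = 768 mm². φR_n = 0.90 × 300 × 768 = 207.4 kN.
Block shear: shear path 1×[37+4×64] = 1×293 mm, A_gv = 2344, A_nv = 1×(293 − 4.5×20)×8 = 1624 mm²; tension to near edge: (31 − 0.5×20)×8 = 168 mm². R_n = min(0.6×450×1624, 0.6×300×2344) + 1.0×450×168 = min(438.48, 421.92) + 75.6 = 497.52 kN. φR_n = 0.75 × 497.52 = 373.1 kN.
Governing: min(280.5, 505.4, 207.4, 373.1) = 207.4 kN → gross-section yield.

207.4 kN (gross-section yield governs)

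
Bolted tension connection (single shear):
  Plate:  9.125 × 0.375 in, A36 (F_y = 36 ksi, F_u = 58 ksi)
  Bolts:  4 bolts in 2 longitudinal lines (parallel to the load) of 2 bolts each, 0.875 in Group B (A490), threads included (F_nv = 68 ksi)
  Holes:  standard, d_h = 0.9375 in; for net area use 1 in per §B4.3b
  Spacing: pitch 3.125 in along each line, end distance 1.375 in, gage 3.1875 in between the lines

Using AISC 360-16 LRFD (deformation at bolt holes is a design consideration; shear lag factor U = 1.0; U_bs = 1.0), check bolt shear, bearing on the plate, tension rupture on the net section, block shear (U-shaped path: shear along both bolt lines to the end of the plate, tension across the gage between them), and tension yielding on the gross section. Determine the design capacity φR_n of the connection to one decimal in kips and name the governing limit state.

90.4 kips (block shear governs)

Bolt shear: A_b = π(0.875)²/4 = 0.60132 in². φR_n = 0.75 × 68 × 0.60132 × 4 × 1 = 122.7 kips.
Bearing (0.375 in plate, F_u = 58 ksi): end bolts L_c = 1.375 − 0.9375/2 = 0.90625, R_n = min(1.2×0.90625×0.375×58, 2.4×0.875×0.375×58) = 23.653 kips/bolt; interior L_c = 3.125 − 0.9375 = 2.1875, R_n = 45.675 kips/bolt. φR_n = 0.75 × (2×23.653 + 2×45.675) = 104.0 kips.
Tension rupture (net): A_n = (9.125 − 2×1)×0.375 = 2.6719 in² (U = 1.0, A_e = A_n). φR_n = 0.75 × 58 × 2.6719 = 116.2 kips.
Block shear: shear path 2×[1.375+1×3.125] = 2×4.5 in, A_gv = 3.375, A_nv = 2×(4.5 − 1.5×1)×0.375 = 2.25 in²; tension across gage: (3.1875 − 1×1)×0.375 = 0.82031 in². R_n = min(0.6×58×2.25, 0.6×36×3.375) + 1.0×58×0.82031 = min(78.3, 72.9) + 47.578 = 120.48 kips. φR_n = 0.75 × 120.48 = 90.4 kips.
Tension yield (gross): A_g = 9.125×0.375 = 3.4219 in². φR_n = 0.90 × 36 × 3.4219 = 110.9 kips.
Governing: min(122.7, 104.0, 116.2, 90.4, 110.9) = 90.4 kips → block shear.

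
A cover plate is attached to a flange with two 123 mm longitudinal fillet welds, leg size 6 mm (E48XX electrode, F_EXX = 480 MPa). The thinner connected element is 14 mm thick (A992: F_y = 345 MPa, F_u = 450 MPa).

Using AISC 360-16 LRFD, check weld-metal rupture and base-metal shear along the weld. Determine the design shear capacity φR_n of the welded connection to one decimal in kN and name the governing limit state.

Weld metal: throat = 0.707×6 = 4.242 mm, L = 2×123 = 246 mm. φR_n = 0.75 × 0.6 × 480 × 4.242 × 246 = 225.4 kN.
Base metal shear (14 mm plate): yield φR_n = 1.0×0.6×345×14×246 = 712.9 kN; rupture φR_n = 0.75×0.6×450×14×246 = 697.4 kN; take 697.4 kN (rupture).
Governing: min(225.4, 697.4) = 225.4 kN → weld metal.

225.4 kN (weld metal governs)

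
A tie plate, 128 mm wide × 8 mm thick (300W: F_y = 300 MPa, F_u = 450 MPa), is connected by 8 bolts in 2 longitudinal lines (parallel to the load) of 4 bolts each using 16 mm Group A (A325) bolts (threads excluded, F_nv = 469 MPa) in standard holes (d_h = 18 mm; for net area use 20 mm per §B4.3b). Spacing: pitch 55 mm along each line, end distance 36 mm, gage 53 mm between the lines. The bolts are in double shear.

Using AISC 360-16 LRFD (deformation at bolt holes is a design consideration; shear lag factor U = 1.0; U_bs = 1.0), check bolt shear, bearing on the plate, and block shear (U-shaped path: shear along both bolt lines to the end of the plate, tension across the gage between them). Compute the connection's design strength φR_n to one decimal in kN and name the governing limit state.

Bolt shear: A_b = π(16)²/4 = 201.06 mm². φR_n = 0.75 × 469 × 201.06 × 8 × 2 = 1131.6 kN.
Bearing (8 mm plate, F_u = 450 MPa): end bolts L_c = 36 − 18/2 = 27, R_n = min(1.2×27×8×450, 2.4×16×8×450) = 116.64 kN/bolt; interior L_c = 55 − 18 = 37, R_n = 138.24 kN/bolt. φR_n = 0.75 × (2×116.64 + 6×138.24) = 797.0 kN.
Block shear: shear path 2×[36+3×55] = 2×201 mm, A_gv = 3216, A_nv = 2×(201 − 3.5×20)×8 = 2096 mm²; tension across gage: (53 − 1×20)×8 = 264 mm². R_n = min(0.6×450×2096, 0.6×300×3216) + 1.0×450×264 = min(565.92, 578.88) + 118.8 = 684.72 kN. φR_n = 0.75 × 684.72 = 513.5 kN.
Governing: min(1131.6, 797.0, 513.5) = 513.5 kN → block shear.

513.5 kN (block shear governs)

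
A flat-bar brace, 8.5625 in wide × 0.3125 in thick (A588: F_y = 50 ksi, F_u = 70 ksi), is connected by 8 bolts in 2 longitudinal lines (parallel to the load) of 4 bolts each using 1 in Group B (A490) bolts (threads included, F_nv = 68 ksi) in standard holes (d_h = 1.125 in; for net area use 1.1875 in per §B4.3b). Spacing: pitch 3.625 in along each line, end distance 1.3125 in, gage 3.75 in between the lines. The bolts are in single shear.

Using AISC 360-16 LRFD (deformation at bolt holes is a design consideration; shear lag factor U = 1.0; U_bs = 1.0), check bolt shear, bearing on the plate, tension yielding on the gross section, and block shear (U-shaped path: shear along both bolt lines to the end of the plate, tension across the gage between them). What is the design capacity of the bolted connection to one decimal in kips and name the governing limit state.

Bolt shear: A_b = π(1)²/4 = 0.7854 in². φR_n = 0.75 × 68 × 0.7854 × 8 × 1 = 320.4 kips.
Bearing (0.3125 in plate, F_u = 70 ksi): end bolts L_c = 1.3125 − 1.125/2 = 0.75, R_n = min(1.2×0.75×0.3125×70, 2.4×1×0.3125×70) = 19.688 kips/bolt; interior L_c = 3.625 − 1.125 = 2.5, R_n = 52.5 kips/bolt. φR_n = 0.75 × (2×19.688 + 6×52.5) = 265.8 kips.
Tension yield (gross): A_g = 8.5625×0.3125 = 2.6758 in². φR_n = 0.90 × 50 × 2.6758 = 120.4 kips.
Block shear: shear path 2×[1.3125+3×3.625] = 2×12.1875 in, A_gv = 7.6172, A_nv = 2×(12.1875 − 3.5×1.1875)×0.3125 = 5.0195 in²; tension across gage: (3.75 − 1×1.1875)×0.3125 = 0.80078 in². R_n = min(0.6×70×5.0195, 0.6×50×7.6172) + 1.0×70×0.80078 = min(210.82, 228.52) + 56.055 = 266.88 kips. φR_n = 0.75 × 266.88 = 200.2 kips.
Governing: min(320.4, 265.8, 120.4, 200.2) = 120.4 kips → gross-section yield.

120.4 kips (gross-section yield governs)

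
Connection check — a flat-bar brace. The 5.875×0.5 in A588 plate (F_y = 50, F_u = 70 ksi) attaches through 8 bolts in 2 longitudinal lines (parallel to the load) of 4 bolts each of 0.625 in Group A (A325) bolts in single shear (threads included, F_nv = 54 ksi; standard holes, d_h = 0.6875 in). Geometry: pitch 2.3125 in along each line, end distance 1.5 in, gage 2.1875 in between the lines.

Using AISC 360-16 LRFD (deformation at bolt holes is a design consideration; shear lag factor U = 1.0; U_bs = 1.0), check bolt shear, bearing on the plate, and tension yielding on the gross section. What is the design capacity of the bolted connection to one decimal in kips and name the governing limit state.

99.4 kips (bolt shear governs)

Bolt shear: A_b = π(0.625)²/4 = 0.3068 in². φR_n = 0.75 × 54 × 0.3068 × 8 × 1 = 99.4 kips.
Bearing (0.5 in plate, F_u = 70 ksi): end bolts L_c = 1.5 − 0.6875/2 = 1.15625, R_n = min(1.2×1.15625×0.5×70, 2.4×0.625×0.5×70) = 48.563 kips/bolt; interior L_c = 2.3125 − 0.6875 = 1.625, R_n = 52.5 kips/bolt. φR_n = 0.75 × (2×48.563 + 6×52.5) = 309.1 kips.
Tension yield (gross): A_g = 5.875×0.5 = 2.9375 in². φR_n = 0.90 × 50 × 2.9375 = 132.2 kips.
Governing: min(99.4, 309.1, 132.2) = 99.4 kips → bolt shear.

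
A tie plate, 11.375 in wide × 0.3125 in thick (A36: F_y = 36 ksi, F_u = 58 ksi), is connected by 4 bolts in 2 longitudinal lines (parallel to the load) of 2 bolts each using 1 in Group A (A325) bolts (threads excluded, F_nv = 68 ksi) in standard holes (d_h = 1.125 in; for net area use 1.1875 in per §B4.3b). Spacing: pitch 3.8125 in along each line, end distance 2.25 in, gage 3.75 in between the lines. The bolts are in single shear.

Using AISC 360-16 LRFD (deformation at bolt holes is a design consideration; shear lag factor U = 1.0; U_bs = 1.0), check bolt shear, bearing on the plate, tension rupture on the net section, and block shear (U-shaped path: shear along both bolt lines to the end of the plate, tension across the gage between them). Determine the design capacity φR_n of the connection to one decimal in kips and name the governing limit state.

96.2 kips (block shear governs)

Bolt shear: A_b = π(1)²/4 = 0.7854 in². φR_n = 0.75 × 68 × 0.7854 × 4 × 1 = 160.2 kips.
Bearing (0.3125 in plate, F_u = 58 ksi): end bolts L_c = 2.25 − 1.125/2 = 1.6875, R_n = min(1.2×1.6875×0.3125×58, 2.4×1×0.3125×58) = 36.703 kips/bolt; interior L_c = 3.8125 − 1.125 = 2.6875, R_n = 43.5 kips/bolt. φR_n = 0.75 × (2×36.703 + 2×43.5) = 120.3 kips.
Tension rupture (net): A_n = (11.375 − 2×1.1875)×0.3125 = 2.8125 in² (U = 1.0, A_e = A_n). φR_n = 0.75 × 58 × 2.8125 = 122.3 kips.
Block shear: shear path 2×[2.25+1×3.8125] = 2×6.0625 in, A_gv = 3.7891, A_nv = 2×(6.0625 − 1.5×1.1875)×0.3125 = 2.6758 in²; tension across gage: (3.75 − 1×1.1875)×0.3125 = 0.80078 in². R_n = min(0.6×58×2.6758, 0.6×36×3.7891) + 1.0×58×0.80078 = min(93.118, 81.845) + 46.445 = 128.29 kips. φR_n = 0.75 × 128.29 = 96.2 kips.
Governing: min(160.2, 120.3, 122.3, 96.2) = 96.2 kips → block shear.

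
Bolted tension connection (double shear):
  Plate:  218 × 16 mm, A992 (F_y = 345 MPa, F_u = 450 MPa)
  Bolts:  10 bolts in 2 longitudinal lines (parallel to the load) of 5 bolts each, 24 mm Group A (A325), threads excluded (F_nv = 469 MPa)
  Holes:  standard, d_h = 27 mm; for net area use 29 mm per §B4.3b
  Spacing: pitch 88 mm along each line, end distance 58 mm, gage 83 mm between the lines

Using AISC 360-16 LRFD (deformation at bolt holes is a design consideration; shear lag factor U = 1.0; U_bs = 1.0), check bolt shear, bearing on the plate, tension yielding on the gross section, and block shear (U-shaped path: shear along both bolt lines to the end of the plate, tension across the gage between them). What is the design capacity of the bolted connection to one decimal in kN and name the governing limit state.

Bolt shear: A_b = π(24)²/4 = 452.39 mm². φR_n = 0.75 × 469 × 452.39 × 10 × 2 = 3182.6 kN.
Bearing (16 mm plate, F_u = 450 MPa): end bolts L_c = 58 − 27/2 = 44.5, R_n = min(1.2×44.5×16×450, 2.4×24×16×450) = 384.48 kN/bolt; interior L_c = 88 − 27 = 61, R_n = 414.72 kN/bolt. φR_n = 0.75 × (2×384.48 + 8×414.72) = 3065.0 kN.
Tension yield (gross): A_g = 218×16 = 3488 mm². φR_n = 0.90 × 345 × 3488 = 1083.0 kN.
Block shear: shear path 2×[58+4×88] = 2×410 mm, A_gv = 13120, A_nv = 2×(410 − 4.5×29)×16 = 8944 mm²; tension across gage: (83 − 1×29)×16 = 864 mm². R_n = min(0.6×450×8944, 0.6×345×13120) + 1.0×450×864 = min(2414.9, 2715.8) + 388.8 = 2803.7 kN. φR_n = 0.75 × 2803.7 = 2102.8 kN.
Governing: min(3182.6, 3065.0, 1083.0, 2102.8) = 1083.0 kN → gross-section yield.

1083.0 kN (gross-section yield governs)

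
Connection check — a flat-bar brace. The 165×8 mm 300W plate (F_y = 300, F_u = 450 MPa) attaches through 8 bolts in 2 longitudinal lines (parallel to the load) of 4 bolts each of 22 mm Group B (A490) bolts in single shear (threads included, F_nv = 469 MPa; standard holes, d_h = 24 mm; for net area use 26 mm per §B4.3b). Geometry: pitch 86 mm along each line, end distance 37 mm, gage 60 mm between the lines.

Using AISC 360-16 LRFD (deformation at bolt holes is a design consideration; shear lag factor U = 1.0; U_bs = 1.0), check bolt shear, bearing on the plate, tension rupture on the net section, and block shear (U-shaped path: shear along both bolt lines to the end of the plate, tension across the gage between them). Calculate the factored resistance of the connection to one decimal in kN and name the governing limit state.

305.1 kN (net-section rupture governs)

Bolt shear: A_b = π(22)²/4 = 380.13 mm². φR_n = 0.75 × 469 × 380.13 × 8 × 1 = 1069.7 kN.
Bearing (8 mm plate, F_u = 450 MPa): end bolts L_c = 37 − 24/2 = 25, R_n = min(1.2×25×8×450, 2.4×22×8×450) = 108 kN/bolt; interior L_c = 86 − 24 = 62, R_n = 190.08 kN/bolt. φR_n = 0.75 × (2×108 + 6×190.08) = 1017.4 kN.
Tension rupture (net): A_n = (165 − 2×26)×8 = 904 mm² (U = 1.0, A_e = A_n). φR_n = 0.75 × 450 × 904 = 305.1 kN.
Block shear: shear path 2×[37+3×86] = 2×295 mm, A_gv = 4720, A_nv = 2×(295 − 3.5×26)×8 = 3264 mm²; tension across gage: (60 − 1×26)×8 = 272 mm². R_n = min(0.6×450×3264, 0.6×300×4720) + 1.0×450×272 = min(881.28, 849.6) + 122.4 = 972 kN. φR_n = 0.75 × 972 = 729.0 kN.
Governing: min(1069.7, 1017.4, 305.1, 729.0) = 305.1 kN → net-section rupture.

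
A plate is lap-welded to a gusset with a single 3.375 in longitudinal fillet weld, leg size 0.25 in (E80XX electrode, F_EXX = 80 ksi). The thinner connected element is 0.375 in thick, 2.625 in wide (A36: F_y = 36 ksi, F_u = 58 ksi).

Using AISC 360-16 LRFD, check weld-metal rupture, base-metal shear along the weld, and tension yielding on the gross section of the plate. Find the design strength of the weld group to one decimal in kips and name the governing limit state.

21.5 kips (weld metal governs)

Weld metal: throat = 0.707×0.25 = 0.17675 in, L = 3.375 in. φR_n = 0.75 × 0.6 × 80 × 0.17675 × 3.375 = 21.5 kips.
Base metal shear (0.375 in plate): yield φR_n = 1.0×0.6×36×0.375×3.375 = 27.3 kips; rupture φR_n = 0.75×0.6×58×0.375×3.375 = 33.0 kips; take 27.3 kips (yield).
Tension yield (gross): A_g = 2.625×0.375 = 0.98438 in². φR_n = 0.90 × 36 × 0.98438 = 31.9 kips.
Governing: min(21.5, 27.3, 31.9) = 21.5 kips → weld metal.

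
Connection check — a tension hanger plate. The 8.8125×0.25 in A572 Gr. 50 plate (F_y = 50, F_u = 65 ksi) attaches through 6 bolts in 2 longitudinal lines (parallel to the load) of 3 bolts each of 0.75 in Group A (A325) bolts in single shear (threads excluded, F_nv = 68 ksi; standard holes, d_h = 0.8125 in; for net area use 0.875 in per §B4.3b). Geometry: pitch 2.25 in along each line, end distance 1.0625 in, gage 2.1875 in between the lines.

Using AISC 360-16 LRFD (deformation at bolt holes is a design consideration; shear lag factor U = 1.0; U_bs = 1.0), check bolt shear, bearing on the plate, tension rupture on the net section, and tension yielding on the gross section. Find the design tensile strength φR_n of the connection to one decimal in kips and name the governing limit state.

Bolt shear: A_b = π(0.75)²/4 = 0.44179 in². φR_n = 0.75 × 68 × 0.44179 × 6 × 1 = 135.2 kips.
Bearing (0.25 in plate, F_u = 65 ksi): end bolts L_c = 1.0625 − 0.8125/2 = 0.65625, R_n = min(1.2×0.65625×0.25×65, 2.4×0.75×0.25×65) = 12.797 kips/bolt; interior L_c = 2.25 − 0.8125 = 1.4375, R_n = 28.031 kips/bolt. φR_n = 0.75 × (2×12.797 + 4×28.031) = 103.3 kips.
Tension rupture (net): A_n = (8.8125 − 2×0.875)×0.25 = 1.7656 in² (U = 1.0, A_e = A_n). φR_n = 0.75 × 65 × 1.7656 = 86.1 kips.
Tension yield (gross): A_g = 8.8125×0.25 = 2.2031 in². φR_n = 0.90 × 50 × 2.2031 = 99.1 kips.
Governing: min(135.2, 103.3, 86.1, 99.1) = 86.1 kips → net-section rupture.

86.1 kips (net-section rupture governs)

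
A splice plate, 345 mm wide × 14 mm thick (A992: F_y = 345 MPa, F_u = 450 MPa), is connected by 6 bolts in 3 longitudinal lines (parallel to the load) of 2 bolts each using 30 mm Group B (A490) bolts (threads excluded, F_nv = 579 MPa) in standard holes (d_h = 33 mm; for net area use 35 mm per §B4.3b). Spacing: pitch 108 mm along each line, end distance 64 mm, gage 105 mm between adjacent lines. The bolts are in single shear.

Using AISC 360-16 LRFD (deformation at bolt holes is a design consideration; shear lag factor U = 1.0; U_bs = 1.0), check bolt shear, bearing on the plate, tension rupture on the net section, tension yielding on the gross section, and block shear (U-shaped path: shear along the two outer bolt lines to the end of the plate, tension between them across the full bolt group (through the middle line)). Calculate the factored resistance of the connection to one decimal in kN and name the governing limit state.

1134.0 kN (net-section rupture governs)

Bolt shear: A_b = π(30)²/4 = 706.86 mm². φR_n = 0.75 × 579 × 706.86 × 6 × 1 = 1841.7 kN.
Bearing (14 mm plate, F_u = 450 MPa): end bolts L_c = 64 − 33/2 = 47.5, R_n = min(1.2×47.5×14×450, 2.4×30×14×450) = 359.1 kN/bolt; interior L_c = 108 − 33 = 75, R_n = 453.6 kN/bolt. φR_n = 0.75 × (3×359.1 + 3×453.6) = 1828.6 kN.
Tension rupture (net): A_n = (345 − 3×35)×14 = 3360 mm² (U = 1.0, A_e = A_n). φR_n = 0.75 × 450 × 3360 = 1134.0 kN.
Tension yield (gross): A_g = 345×14 = 4830 mm². φR_n = 0.90 × 345 × 4830 = 1499.7 kN.
Block shear: shear path 2×[64+1×108] = 2×172 mm, A_gv = 4816, A_nv = 2×(172 − 1.5×35)×14 = 3346 mm²; tension across gage: (210 − 2×35)×14 = 1960 mm². R_n = min(0.6×450×3346, 0.6×345×4816) + 1.0×450×1960 = min(903.42, 996.91) + 882 = 1785.4 kN. φR_n = 0.75 × 1785.4 = 1339.1 kN.
Governing: min(1841.7, 1828.6, 1134.0, 1499.7, 1339.1) = 1134.0 kN → net-section rupture.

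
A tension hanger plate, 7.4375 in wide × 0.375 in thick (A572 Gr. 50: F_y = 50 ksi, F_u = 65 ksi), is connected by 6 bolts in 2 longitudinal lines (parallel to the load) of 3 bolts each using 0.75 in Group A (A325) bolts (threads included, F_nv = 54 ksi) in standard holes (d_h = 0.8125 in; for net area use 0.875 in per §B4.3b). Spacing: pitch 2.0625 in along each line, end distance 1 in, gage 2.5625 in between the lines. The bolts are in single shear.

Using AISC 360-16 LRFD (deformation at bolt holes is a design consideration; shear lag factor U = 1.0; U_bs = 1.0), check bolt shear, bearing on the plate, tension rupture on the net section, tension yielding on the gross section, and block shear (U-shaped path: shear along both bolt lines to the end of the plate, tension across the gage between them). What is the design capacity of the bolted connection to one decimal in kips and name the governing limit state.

Bolt shear: A_b = π(0.75)²/4 = 0.44179 in². φR_n = 0.75 × 54 × 0.44179 × 6 × 1 = 107.4 kips.
Bearing (0.375 in plate, F_u = 65 ksi): end bolts L_c = 1 − 0.8125/2 = 0.59375, R_n = min(1.2×0.59375×0.375×65, 2.4×0.75×0.375×65) = 17.367 kips/bolt; interior L_c = 2.0625 − 0.8125 = 1.25, R_n = 36.563 kips/bolt. φR_n = 0.75 × (2×17.367 + 4×36.563) = 135.7 kips.
Tension rupture (net): A_n = (7.4375 − 2×0.875)×0.375 = 2.1328 in² (U = 1.0, A_e = A_n). φR_n = 0.75 × 65 × 2.1328 = 104.0 kips.
Tension yield (gross): A_g = 7.4375×0.375 = 2.7891 in². φR_n = 0.90 × 50 × 2.7891 = 125.5 kips.
Block shear: shear path 2×[1+2×2.0625] = 2×5.125 in, A_gv = 3.8438, A_nv = 2×(5.125 − 2.5×0.875)×0.375 = 2.2031 in²; tension across gage: (2.5625 − 1×0.875)×0.375 = 0.63281 in². R_n = min(0.6×65×2.2031, 0.6×50×3.8438) + 1.0×65×0.63281 = min(85.921, 115.31) + 41.133 = 127.05 kips. φR_n = 0.75 × 127.05 = 95.3 kips.
Governing: min(107.4, 135.7, 104.0, 125.5, 95.3) = 95.3 kips → block shear.

95.3 kips (block shear governs)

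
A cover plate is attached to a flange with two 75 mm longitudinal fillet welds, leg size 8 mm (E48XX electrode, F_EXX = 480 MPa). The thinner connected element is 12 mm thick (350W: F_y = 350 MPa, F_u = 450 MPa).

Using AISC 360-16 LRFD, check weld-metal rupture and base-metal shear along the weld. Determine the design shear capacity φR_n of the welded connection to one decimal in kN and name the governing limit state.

183.3 kN (weld metal governs)

Weld metal: throat = 0.707×8 = 5.656 mm, L = 2×75 = 150 mm. φR_n = 0.75 × 0.6 × 480 × 5.656 × 150 = 183.3 kN.
Base metal shear (12 mm plate): yield φR_n = 1.0×0.6×350×12×150 = 378.0 kN; rupture φR_n = 0.75×0.6×450×12×150 = 364.5 kN; take 364.5 kN (rupture).
Governing: min(183.3, 364.5) = 183.3 kN → weld metal.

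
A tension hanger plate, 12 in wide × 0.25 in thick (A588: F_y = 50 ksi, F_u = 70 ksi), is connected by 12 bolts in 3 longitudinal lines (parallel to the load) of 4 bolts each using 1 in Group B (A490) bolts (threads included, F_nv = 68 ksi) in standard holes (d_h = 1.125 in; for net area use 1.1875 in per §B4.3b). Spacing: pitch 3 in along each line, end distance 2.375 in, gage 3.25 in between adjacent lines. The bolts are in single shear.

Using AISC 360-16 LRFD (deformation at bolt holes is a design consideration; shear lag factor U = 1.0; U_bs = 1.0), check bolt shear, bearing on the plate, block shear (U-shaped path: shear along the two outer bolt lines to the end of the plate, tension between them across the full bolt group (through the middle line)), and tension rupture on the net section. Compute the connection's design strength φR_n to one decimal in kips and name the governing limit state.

Bolt shear: A_b = π(1)²/4 = 0.7854 in². φR_n = 0.75 × 68 × 0.7854 × 12 × 1 = 480.7 kips.
Bearing (0.25 in plate, F_u = 70 ksi): end bolts L_c = 2.375 − 1.125/2 = 1.8125, R_n = min(1.2×1.8125×0.25×70, 2.4×1×0.25×70) = 38.063 kips/bolt; interior L_c = 3 − 1.125 = 1.875, R_n = 39.375 kips/bolt. φR_n = 0.75 × (3×38.063 + 9×39.375) = 351.4 kips.
Block shear: shear path 2×[2.375+3×3] = 2×11.375 in, A_gv = 5.6875, A_nv = 2×(11.375 − 3.5×1.1875)×0.25 = 3.6094 in²; tension across gage: (6.5 − 2×1.1875)×0.25 = 1.0313 in². R_n = min(0.6×70×3.6094, 0.6×50×5.6875) + 1.0×70×1.0313 = min(151.59, 170.63) + 72.191 = 223.78 kips. φR_n = 0.75 × 223.78 = 167.8 kips.
Tension rupture (net): A_n = (12 − 3×1.1875)×0.25 = 2.1094 in² (U = 1.0, A_e = A_n). φR_n = 0.75 × 70 × 2.1094 = 110.7 kips.
Governing: min(480.7, 351.4, 167.8, 110.7) = 110.7 kips → net-section rupture.

110.7 kips (net-section rupture governs)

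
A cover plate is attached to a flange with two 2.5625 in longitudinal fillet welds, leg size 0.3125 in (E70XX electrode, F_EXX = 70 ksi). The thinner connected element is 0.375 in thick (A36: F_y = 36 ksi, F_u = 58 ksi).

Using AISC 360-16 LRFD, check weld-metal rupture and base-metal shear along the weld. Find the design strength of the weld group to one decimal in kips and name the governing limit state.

Weld metal: throat = 0.707×0.3125 = 0.22094 in, L = 2×2.5625 = 5.125 in. φR_n = 0.75 × 0.6 × 70 × 0.22094 × 5.125 = 35.7 kips.
Base metal shear (0.375 in plate): yield φR_n = 1.0×0.6×36×0.375×5.125 = 41.5 kips; rupture φR_n = 0.75×0.6×58×0.375×5.125 = 50.2 kips; take 41.5 kips (yield).
Governing: min(35.7, 41.5) = 35.7 kips → weld metal.

35.7 kips (weld metal governs)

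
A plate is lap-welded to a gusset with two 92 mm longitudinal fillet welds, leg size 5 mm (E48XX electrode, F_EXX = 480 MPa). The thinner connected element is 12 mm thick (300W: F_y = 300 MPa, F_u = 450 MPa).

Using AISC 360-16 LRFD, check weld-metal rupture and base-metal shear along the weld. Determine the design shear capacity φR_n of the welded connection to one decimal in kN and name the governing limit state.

Weld metal: throat = 0.707×5 = 3.535 mm, L = 2×92 = 184 mm. φR_n = 0.75 × 0.6 × 480 × 3.535 × 184 = 140.5 kN.
Base metal shear (12 mm plate): yield φR_n = 1.0×0.6×300×12×184 = 397.4 kN; rupture φR_n = 0.75×0.6×450×12×184 = 447.1 kN; take 397.4 kN (yield).
Governing: min(140.5, 397.4) = 140.5 kN → weld metal.

140.5 kN (weld metal governs)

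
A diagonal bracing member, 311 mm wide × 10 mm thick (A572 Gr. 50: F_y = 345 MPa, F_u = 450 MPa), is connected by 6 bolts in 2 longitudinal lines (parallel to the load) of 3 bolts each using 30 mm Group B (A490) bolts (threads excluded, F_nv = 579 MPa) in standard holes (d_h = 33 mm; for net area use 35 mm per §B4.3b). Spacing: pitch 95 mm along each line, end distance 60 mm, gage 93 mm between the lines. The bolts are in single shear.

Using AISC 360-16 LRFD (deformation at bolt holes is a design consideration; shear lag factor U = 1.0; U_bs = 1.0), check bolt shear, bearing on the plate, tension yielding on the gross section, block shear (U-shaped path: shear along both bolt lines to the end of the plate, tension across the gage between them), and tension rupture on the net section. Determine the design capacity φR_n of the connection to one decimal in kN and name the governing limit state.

Bolt shear: A_b = π(30)²/4 = 706.86 mm². φR_n = 0.75 × 579 × 706.86 × 6 × 1 = 1841.7 kN.
Bearing (10 mm plate, F_u = 450 MPa): end bolts L_c = 60 − 33/2 = 43.5, R_n = min(1.2×43.5×10×450, 2.4×30×10×450) = 234.9 kN/bolt; interior L_c = 95 − 33 = 62, R_n = 324 kN/bolt. φR_n = 0.75 × (2×234.9 + 4×324) = 1324.4 kN.
Tension yield (gross): A_g = 311×10 = 3110 mm². φR_n = 0.90 × 345 × 3110 = 965.7 kN.
Block shear: shear path 2×[60+2×95] = 2×250 mm, A_gv = 5000, A_nv = 2×(250 − 2.5×35)×10 = 3250 mm²; tension across gage: (93 − 1×35)×10 = 580 mm². R_n = min(0.6×450×3250, 0.6×345×5000) + 1.0×450×580 = min(877.5, 1035) + 261 = 1138.5 kN. φR_n = 0.75 × 1138.5 = 853.9 kN.
Tension rupture (net): A_n = (311 − 2×35)×10 = 2410 mm² (U = 1.0, A_e = A_n). φR_n = 0.75 × 450 × 2410 = 813.4 kN.
Governing: min(1841.7, 1324.4, 965.7, 853.9, 813.4) = 813.4 kN → net-section rupture.

813.4 kN (net-section rupture governs)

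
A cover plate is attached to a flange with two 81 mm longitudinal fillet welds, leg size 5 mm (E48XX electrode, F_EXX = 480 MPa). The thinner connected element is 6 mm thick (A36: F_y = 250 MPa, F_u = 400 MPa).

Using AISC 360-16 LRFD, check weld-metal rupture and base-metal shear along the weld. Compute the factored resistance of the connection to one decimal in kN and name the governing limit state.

Weld metal: throat = 0.707×5 = 3.535 mm, L = 2×81 = 162 mm. φR_n = 0.75 × 0.6 × 480 × 3.535 × 162 = 123.7 kN.
Base metal shear (6 mm plate): yield φR_n = 1.0×0.6×250×6×162 = 145.8 kN; rupture φR_n = 0.75×0.6×400×6×162 = 175.0 kN; take 145.8 kN (yield).
Governing: min(123.7, 145.8) = 123.7 kN → weld metal.

123.7 kN (weld metal governs)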